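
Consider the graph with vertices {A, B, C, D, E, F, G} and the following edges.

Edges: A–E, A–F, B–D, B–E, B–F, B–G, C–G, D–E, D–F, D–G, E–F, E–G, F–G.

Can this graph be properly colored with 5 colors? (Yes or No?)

The chromatic number is 5. B, D, E, F, G are mutually adjacent (a clique of size 5), so at least 5 colors are needed.
5 colors suffice: color 1 → {C, E}; color 2 → {F}; color 3 → {A, G}; color 4 → {D}; color 5 → {B}.
That is already a proper 5-coloring.

Yes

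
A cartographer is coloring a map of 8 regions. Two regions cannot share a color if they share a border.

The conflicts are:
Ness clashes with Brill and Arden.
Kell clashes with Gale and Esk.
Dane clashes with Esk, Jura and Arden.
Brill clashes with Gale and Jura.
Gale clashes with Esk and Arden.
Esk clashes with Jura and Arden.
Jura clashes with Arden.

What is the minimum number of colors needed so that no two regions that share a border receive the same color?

Dane, Esk, Jura, Arden are mutually in conflict, so at least 4 colors are needed.
One proper 4-coloring: Ness=2, Kell=1, Dane=4, Brill=1, Gale=3, Esk=2, Jura=3, Arden=1. Each listed conflict is separated.

4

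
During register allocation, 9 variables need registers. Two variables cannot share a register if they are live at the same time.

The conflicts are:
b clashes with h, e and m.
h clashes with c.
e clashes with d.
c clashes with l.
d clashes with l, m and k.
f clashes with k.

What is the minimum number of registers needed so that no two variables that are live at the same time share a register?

b and e conflict, so at least 2 registers are needed.
2 registers suffice: register 1 → {b, c, d, f}; register 2 → {h, e, l, m, k}. Every pair that conflicts lands in different registers.

2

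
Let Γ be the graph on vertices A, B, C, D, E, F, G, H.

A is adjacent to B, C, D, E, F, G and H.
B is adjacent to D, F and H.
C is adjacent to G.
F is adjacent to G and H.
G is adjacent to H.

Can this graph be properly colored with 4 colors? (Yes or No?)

The chromatic number is 4. A, B, F, H are mutually adjacent (a clique of size 4), so at least 4 colors are needed.
One proper 4-coloring: A=1, B=4, C=2, D=2, E=2, F=3, G=4, H=2.
That is already a proper 4-coloring.

Yes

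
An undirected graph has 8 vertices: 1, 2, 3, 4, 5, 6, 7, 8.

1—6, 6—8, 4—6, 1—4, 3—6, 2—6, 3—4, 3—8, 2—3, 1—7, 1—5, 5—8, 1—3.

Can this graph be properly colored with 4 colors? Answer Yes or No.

Yes

The chromatic number is 4. 1, 3, 4, 6 are pairwise adjacent (a clique of size 4), so at least 4 colors are needed.
4 colors suffice: color red → {5, 6, 7}; color blue → {1, 2, 8}; color green → {3}; color yellow → {4}.
That is already a proper 4-coloring.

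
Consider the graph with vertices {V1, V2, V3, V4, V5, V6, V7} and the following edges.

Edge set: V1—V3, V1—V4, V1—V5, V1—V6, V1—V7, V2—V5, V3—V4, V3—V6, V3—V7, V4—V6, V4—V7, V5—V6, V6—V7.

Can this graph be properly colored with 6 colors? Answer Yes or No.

The chromatic number is 5. V1, V3, V4, V6, V7 are mutually adjacent (a clique of size 5), so at least 5 colors are needed.
5 colors suffice: color red → {V2, V6}; color blue → {V1}; color green → {V5, V7}; color yellow → {V3}; color purple → {V4}.
Since 6 ≥ 5, a proper 6-coloring certainly exists.

Yes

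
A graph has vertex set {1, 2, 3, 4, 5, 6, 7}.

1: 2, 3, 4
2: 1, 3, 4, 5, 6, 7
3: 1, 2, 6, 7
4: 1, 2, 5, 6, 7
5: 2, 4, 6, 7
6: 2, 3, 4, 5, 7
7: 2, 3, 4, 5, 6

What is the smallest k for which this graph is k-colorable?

2, 4, 5, 6, 7 form a clique, so at least 5 colors are needed.
One proper 5-coloring: 1=green, 2=red, 3=blue, 4=blue, 5=purple, 6=yellow, 7=green. Every edge joins two different colors.

5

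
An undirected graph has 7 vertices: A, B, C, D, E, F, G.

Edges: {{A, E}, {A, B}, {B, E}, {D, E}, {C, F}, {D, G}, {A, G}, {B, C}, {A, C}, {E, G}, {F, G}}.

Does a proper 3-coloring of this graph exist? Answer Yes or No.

The chromatic number is 3. A, B, C form a triangle, so at least 3 colors are needed.
3 colors suffice: A=blue, B=red, C=green, D=blue, E=green, F=blue, G=red.
That is already a proper 3-coloring.

Yes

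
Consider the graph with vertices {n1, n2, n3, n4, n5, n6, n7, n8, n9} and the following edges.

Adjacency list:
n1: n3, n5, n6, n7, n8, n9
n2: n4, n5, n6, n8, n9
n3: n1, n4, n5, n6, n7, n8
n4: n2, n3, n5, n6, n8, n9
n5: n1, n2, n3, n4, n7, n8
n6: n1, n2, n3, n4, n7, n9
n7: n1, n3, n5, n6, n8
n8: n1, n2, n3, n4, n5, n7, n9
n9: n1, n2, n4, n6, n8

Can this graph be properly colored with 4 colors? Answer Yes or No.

No

n1, n3, n5, n7, n8 are pairwise adjacent (a clique of size 5), so at least 5 colors are needed.
So 4 colors are not enough.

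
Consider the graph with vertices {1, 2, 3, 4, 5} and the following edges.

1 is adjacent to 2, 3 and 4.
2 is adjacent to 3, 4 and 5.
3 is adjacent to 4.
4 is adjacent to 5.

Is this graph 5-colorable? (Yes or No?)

The chromatic number is 4. 1, 2, 3, 4 are mutually adjacent (a clique of size 4), so at least 4 colors are needed.
4 colors suffice: color a → {4}; color b → {2}; color c → {1, 5}; color d → {3}.
Since 5 ≥ 4, a proper 5-coloring certainly exists.

Yes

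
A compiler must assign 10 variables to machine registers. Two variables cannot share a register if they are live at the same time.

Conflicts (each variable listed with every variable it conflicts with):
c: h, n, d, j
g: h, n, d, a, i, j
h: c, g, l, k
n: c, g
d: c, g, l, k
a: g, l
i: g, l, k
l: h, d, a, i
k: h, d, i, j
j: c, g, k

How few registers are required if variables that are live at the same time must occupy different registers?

2

d and k conflict, so at least 2 registers are needed.
2 registers suffice: register 1 → {c, g, l, k}; register 2 → {h, n, d, a, i, j}. Each listed conflict is separated.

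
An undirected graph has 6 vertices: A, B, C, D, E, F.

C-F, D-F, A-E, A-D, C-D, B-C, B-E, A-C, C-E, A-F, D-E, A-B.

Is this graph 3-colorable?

A, B, C, E form a clique, so at least 4 colors are needed.
So 3 colors are not enough.

No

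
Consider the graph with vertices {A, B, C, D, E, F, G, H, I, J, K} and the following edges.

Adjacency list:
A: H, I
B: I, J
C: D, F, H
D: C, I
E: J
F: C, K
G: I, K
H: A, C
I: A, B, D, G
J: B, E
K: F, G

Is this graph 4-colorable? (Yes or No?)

Yes

The chromatic number is 3. The cycle A-H-C-D-I-A has odd length 5, so it cannot be 2-colored; at least 3 colors are needed.
3 colors suffice: color 1 → {C, I, J, K}; color 2 → {B, D, E, F, G, H}; color 3 → {A}.
Since 4 ≥ 3, a proper 4-coloring certainly exists.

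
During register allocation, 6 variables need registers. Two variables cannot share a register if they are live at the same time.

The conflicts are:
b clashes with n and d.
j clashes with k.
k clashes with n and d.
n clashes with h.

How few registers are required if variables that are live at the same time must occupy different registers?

2

b and n conflict, so at least 2 registers are needed.
A valid assignment using 2 registers: b=2, j=1, k=2, n=1, d=1, h=2. No two conflicting variables share a register.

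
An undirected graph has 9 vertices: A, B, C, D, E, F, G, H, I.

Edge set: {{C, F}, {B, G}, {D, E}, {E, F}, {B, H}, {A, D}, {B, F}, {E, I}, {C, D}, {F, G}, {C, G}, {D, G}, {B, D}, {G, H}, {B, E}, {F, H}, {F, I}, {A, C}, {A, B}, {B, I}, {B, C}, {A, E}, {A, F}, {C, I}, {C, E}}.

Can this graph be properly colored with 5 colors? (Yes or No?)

Yes

The chromatic number is 5. B, C, E, F, I are pairwise adjacent (a clique of size 5), so at least 5 colors are needed.
5 colors suffice: color red → {B}; color blue → {D, F}; color green → {C, H}; color yellow → {E, G}; color purple → {A, I}.
That is already a proper 5-coloring.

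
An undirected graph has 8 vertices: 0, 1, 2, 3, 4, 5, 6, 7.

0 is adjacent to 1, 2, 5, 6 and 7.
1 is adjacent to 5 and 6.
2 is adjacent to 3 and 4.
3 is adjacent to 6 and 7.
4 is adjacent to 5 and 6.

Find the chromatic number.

3

0, 1, 5 form a triangle, so at least 3 colors are needed.
3 colors suffice: color red → {0, 3, 4}; color blue → {2, 5, 6, 7}; color green → {1}. Each edge has distinct colors on its endpoints.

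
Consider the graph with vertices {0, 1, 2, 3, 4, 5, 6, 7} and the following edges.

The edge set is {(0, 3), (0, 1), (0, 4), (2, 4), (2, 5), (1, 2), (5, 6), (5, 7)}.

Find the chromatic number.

2

1 and 2 are adjacent, so at least 2 colors are needed.
One proper 2-coloring: 0=a, 1=b, 2=a, 3=b, 4=b, 5=b, 6=a, 7=a. No two adjacent vertices share a color.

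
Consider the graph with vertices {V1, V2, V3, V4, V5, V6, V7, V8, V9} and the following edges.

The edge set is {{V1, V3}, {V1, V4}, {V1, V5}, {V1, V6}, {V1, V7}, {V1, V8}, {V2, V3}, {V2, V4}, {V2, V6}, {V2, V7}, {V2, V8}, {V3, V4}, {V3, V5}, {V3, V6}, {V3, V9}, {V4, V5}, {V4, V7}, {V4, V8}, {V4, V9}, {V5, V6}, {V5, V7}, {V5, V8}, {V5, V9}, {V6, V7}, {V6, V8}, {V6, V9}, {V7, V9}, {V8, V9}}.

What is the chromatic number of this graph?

V1, V3, V4, V5 are mutually adjacent (a clique of size 4), so at least 4 colors are needed.
One proper 4-coloring: V1=4, V2=1, V3=3, V4=2, V5=1, V6=2, V7=3, V8=3, V9=4. Every edge joins two different colors.

4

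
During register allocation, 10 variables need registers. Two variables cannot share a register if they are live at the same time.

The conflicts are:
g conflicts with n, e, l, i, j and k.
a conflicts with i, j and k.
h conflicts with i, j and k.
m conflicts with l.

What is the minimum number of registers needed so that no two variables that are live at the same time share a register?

2

g and j conflict, so at least 2 registers are needed.
Using 2 registers: g=1, a=1, h=1, n=2, m=1, e=2, l=2, i=2, j=2, k=2. Each listed conflict is separated.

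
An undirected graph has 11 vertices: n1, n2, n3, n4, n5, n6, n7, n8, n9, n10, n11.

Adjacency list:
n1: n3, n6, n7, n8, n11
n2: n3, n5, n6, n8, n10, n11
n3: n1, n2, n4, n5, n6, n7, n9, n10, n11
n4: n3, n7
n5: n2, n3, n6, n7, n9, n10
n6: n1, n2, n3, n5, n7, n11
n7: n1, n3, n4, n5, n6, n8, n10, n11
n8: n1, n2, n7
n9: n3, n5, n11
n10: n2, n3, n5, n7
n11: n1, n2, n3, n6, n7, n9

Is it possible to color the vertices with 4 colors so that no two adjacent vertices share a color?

No

n1, n3, n6, n7, n11 are mutually adjacent (a clique of size 5), so at least 5 colors are needed.
So 4 colors are not enough.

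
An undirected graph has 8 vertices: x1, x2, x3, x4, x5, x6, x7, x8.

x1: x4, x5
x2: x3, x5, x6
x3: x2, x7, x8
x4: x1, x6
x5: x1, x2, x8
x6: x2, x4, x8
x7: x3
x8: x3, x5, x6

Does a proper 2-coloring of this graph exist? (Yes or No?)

No

The cycle x5-x2-x6-x4-x1-x5 has odd length 5, so it cannot be 2-colored; at least 3 colors are needed.
So 2 colors are not enough.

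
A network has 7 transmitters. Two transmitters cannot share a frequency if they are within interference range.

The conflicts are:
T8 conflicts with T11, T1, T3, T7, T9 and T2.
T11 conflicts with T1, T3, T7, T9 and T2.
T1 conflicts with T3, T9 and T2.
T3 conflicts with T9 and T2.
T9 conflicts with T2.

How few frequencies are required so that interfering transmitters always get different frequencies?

6

T8, T11, T1, T3, T9, T2 pairwise conflict, so at least 6 frequencies are needed.
6 frequencies suffice: frequency 1 → {T11}; frequency 2 → {T8}; frequency 3 → {T7, T9}; frequency 4 → {T2}; frequency 5 → {T3}; frequency 6 → {T1}. Every pair that conflicts lands in different frequencies.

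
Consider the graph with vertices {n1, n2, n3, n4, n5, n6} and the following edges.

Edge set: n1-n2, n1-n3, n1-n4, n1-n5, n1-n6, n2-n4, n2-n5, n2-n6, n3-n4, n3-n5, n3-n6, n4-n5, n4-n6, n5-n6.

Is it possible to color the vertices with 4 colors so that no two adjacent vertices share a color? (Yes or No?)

No

n1, n3, n4, n5, n6 are pairwise adjacent (a clique of size 5), so at least 5 colors are needed.
So 4 colors are not enough.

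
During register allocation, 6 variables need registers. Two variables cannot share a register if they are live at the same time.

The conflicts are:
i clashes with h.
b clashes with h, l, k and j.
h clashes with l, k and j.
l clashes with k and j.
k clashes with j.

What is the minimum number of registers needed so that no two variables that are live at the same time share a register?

b, h, l, k, j all conflict with each other, so at least 5 registers are needed.
A valid assignment using 5 registers: i=2, b=5, h=1, l=3, k=4, j=2. No two conflicting variables share a register.

5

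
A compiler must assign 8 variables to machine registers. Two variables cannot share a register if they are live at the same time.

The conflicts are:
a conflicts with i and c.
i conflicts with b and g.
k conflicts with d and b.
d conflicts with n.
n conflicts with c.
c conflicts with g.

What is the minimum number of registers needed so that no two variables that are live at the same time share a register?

The cycle b-i-a-c-n-d-k-b has odd length 7, so it cannot be 2-colored; at least 3 registers are needed.
A valid assignment using 3 registers: a=2, i=1, k=3, d=1, n=2, b=2, c=1, g=2. Every pair that conflicts lands in different registers.

3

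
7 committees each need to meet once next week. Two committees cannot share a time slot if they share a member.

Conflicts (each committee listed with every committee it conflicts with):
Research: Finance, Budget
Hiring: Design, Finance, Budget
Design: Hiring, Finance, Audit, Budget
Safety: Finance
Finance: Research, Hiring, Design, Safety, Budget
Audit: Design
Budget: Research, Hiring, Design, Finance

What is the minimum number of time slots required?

4

Hiring, Design, Finance, Budget pairwise conflict, so at least 4 time slots are needed.
4 time slots suffice: Research=3, Hiring=4, Design=3, Safety=2, Finance=1, Audit=1, Budget=2. Each listed conflict is separated.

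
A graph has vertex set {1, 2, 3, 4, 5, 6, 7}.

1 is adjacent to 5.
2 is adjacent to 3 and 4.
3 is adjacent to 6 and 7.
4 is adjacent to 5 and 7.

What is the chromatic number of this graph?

2

1 and 5 are adjacent, so at least 2 colors are needed.
2 colors suffice: color red → {1, 3, 4}; color blue → {2, 5, 6, 7}. Each edge has distinct colors on its endpoints.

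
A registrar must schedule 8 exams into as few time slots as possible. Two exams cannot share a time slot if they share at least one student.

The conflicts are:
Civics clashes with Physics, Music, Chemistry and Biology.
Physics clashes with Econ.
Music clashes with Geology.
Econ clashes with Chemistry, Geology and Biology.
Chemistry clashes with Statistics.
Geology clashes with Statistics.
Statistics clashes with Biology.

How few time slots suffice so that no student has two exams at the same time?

The cycle Civics-Biology-Econ-Geology-Music-Civics has odd length 5, so it cannot be 2-colored; at least 3 time slots are needed.
3 time slots suffice: time slot 1 → {Civics, Econ, Statistics}; time slot 2 → {Physics, Chemistry, Geology, Biology}; time slot 3 → {Music}. No two conflicting exams share a time slot.

3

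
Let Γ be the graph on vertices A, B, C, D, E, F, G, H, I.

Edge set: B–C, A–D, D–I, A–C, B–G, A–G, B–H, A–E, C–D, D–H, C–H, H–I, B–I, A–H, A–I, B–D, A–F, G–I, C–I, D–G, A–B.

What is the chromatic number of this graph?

6

A, B, C, D, H, I form a clique, so at least 6 colors are needed.
One proper 6-coloring: A=1, B=4, C=5, D=3, E=2, F=2, G=5, H=6, I=2. Each edge has distinct colors on its endpoints.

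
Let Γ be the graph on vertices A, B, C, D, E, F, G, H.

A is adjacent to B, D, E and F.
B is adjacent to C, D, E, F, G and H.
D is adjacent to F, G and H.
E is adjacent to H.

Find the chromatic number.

A, B, D, F are mutually adjacent (a clique of size 4), so at least 4 colors are needed.
4 colors suffice: color 1 → {B}; color 2 → {C, D, E}; color 3 → {A, G, H}; color 4 → {F}. Every edge joins two different colors.

4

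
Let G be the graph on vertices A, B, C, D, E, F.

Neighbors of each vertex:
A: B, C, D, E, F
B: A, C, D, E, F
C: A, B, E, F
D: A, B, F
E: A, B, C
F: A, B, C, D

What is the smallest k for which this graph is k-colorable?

A, B, D, F are mutually adjacent (a clique of size 4), so at least 4 colors are needed.
4 colors suffice: color red → {B}; color blue → {A}; color green → {C, D}; color yellow → {E, F}. No two adjacent vertices share a color.

4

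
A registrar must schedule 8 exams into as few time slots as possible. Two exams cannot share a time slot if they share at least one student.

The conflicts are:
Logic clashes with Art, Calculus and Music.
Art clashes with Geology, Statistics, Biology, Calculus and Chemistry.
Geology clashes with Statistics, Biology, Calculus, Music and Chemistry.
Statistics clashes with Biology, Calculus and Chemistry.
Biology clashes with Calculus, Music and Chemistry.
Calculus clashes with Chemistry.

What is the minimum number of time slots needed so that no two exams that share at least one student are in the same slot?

6

Art, Geology, Statistics, Biology, Calculus, Chemistry all conflict with each other, so at least 6 time slots are needed.
6 time slots suffice: time slot 1 → {Art, Music}; time slot 2 → {Calculus}; time slot 3 → {Logic, Biology}; time slot 4 → {Geology}; time slot 5 → {Chemistry}; time slot 6 → {Statistics}. No two conflicting exams share a time slot.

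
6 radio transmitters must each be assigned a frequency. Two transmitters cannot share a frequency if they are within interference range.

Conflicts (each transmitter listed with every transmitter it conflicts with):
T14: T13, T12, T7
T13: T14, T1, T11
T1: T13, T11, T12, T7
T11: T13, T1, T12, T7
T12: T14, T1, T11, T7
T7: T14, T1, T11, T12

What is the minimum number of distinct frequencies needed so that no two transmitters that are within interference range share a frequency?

4

T1, T11, T12, T7 pairwise conflict, so at least 4 frequencies are needed.
4 frequencies suffice: frequency 1 → {T13, T7}; frequency 2 → {T12}; frequency 3 → {T14, T1}; frequency 4 → {T11}. Each listed conflict is separated.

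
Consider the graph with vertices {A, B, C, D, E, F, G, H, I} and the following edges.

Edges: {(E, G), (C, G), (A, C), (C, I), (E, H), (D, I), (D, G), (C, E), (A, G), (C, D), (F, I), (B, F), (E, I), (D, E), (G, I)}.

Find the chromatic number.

5

C, D, E, G, I are pairwise adjacent (a clique of size 5), so at least 5 colors are needed.
5 colors suffice: color red → {A, E, F}; color blue → {B, C, H}; color green → {G}; color yellow → {I}; color purple → {D}. Every edge joins two different colors.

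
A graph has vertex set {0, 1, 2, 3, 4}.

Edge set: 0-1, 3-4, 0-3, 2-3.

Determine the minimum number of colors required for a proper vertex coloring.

2

3 and 4 are adjacent, so at least 2 colors are needed.
2 colors suffice: color a → {1, 3}; color b → {0, 2, 4}. Each edge has distinct colors on its endpoints.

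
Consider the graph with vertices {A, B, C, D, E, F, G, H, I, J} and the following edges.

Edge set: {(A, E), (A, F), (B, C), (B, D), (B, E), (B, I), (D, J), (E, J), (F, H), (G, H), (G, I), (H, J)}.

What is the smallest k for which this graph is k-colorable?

The cycle H-J-E-A-F-H has odd length 5, so it cannot be 2-colored; at least 3 colors are needed.
A valid assignment using 3 colors: A=red, B=red, C=blue, D=blue, E=blue, F=blue, G=blue, H=red, I=green, J=green. Each edge has distinct colors on its endpoints.

3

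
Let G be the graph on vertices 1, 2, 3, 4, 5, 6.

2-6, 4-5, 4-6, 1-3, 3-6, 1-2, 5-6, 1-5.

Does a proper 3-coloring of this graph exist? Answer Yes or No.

Yes

The chromatic number is 3. 4, 5, 6 are pairwise adjacent, so at least 3 colors are needed.
A valid assignment using 3 colors: 1=red, 2=blue, 3=blue, 4=green, 5=blue, 6=red.
That is already a proper 3-coloring.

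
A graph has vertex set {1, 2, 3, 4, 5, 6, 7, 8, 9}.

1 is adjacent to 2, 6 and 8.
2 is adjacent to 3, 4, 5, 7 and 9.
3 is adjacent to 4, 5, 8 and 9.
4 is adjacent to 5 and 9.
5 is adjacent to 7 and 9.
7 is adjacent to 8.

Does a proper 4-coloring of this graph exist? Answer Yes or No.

No

2, 3, 4, 5, 9 are mutually adjacent (a clique of size 5), so at least 5 colors are needed.
So 4 colors are not enough.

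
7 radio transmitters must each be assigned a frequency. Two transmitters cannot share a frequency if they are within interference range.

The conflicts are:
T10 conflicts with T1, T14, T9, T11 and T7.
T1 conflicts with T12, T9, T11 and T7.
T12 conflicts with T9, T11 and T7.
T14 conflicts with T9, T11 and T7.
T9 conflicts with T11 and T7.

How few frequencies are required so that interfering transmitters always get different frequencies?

4

T10, T1, T9, T7 pairwise conflict, so at least 4 frequencies are needed.
4 frequencies suffice: frequency 1 → {T9}; frequency 2 → {T11, T7}; frequency 3 → {T10, T12}; frequency 4 → {T1, T14}. No two conflicting transmitters share a frequency.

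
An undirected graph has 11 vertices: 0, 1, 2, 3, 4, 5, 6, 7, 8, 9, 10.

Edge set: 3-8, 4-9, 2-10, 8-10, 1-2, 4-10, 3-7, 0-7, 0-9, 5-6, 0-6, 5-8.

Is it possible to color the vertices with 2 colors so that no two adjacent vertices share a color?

No

The cycle 10-8-3-7-0-9-4-10 has odd length 7, so it cannot be 2-colored; at least 3 colors are needed.
So 2 colors are not enough.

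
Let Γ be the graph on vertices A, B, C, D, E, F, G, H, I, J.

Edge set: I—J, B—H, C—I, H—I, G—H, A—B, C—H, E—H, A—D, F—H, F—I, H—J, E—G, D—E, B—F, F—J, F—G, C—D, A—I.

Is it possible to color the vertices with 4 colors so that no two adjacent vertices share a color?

Yes

The chromatic number is 4. F, H, I, J form a clique, so at least 4 colors are needed.
4 colors suffice: color 1 → {D, H}; color 2 → {B, G, I}; color 3 → {A, C, E, F}; color 4 → {J}.
That is already a proper 4-coloring.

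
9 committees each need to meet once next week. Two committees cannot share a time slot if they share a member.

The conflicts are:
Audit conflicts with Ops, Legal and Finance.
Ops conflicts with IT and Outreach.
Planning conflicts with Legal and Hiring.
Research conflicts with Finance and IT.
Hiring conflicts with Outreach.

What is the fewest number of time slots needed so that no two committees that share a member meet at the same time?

3

The cycle Research-IT-Ops-Audit-Finance-Research has odd length 5, so it cannot be 2-colored; at least 3 time slots are needed.
3 time slots suffice: time slot 1 → {Ops, Planning, Finance}; time slot 2 → {Audit, IT, Hiring}; time slot 3 → {Research, Legal, Outreach}. Every pair that conflicts lands in different time slots.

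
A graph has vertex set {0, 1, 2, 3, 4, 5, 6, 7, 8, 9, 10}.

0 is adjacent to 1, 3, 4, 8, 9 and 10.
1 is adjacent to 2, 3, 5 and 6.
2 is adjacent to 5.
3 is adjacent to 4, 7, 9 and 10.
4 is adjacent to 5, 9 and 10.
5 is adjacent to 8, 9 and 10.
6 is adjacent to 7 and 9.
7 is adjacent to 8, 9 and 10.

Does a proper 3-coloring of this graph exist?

0, 3, 4, 9 are mutually adjacent (a clique of size 4), so at least 4 colors are needed.
So 3 colors are not enough.

No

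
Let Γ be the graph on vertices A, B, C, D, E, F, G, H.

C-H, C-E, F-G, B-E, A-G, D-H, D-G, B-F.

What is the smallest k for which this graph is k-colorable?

3

The cycle B-F-G-D-H-C-E-B has odd length 7, so it cannot be 2-colored; at least 3 colors are needed.
3 colors suffice: color 1 → {E, G, H}; color 2 → {A, C, D, F}; color 3 → {B}. Each edge has distinct colors on its endpoints.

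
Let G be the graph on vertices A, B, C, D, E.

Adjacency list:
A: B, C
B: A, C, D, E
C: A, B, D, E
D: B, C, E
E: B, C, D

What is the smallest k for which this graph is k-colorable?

4

B, C, D, E form a clique, so at least 4 colors are needed.
4 colors suffice: color 1 → {B}; color 2 → {C}; color 3 → {A, D}; color 4 → {E}. No two adjacent vertices share a color.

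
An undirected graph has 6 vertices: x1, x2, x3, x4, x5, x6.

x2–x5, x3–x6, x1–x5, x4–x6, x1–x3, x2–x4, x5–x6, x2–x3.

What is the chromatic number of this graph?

x2 and x4 are adjacent, so at least 2 colors are needed.
2 colors suffice: color 1 → {x1, x2, x6}; color 2 → {x3, x4, x5}. Every edge joins two different colors.

2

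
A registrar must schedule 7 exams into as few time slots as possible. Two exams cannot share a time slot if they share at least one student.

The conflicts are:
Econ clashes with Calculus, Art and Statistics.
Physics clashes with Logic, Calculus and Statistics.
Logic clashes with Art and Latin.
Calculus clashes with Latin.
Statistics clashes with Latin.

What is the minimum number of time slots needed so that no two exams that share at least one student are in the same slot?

3

The cycle Art-Logic-Latin-Calculus-Econ-Art has odd length 5, so it cannot be 2-colored; at least 3 time slots are needed.
3 time slots suffice: time slot 1 → {Econ, Physics, Latin}; time slot 2 → {Logic, Calculus, Statistics}; time slot 3 → {Art}. No two conflicting exams share a time slot.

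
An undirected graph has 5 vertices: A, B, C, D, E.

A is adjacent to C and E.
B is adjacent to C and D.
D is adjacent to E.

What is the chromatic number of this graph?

The cycle D-B-C-A-E-D has odd length 5, so it cannot be 2-colored; at least 3 colors are needed.
3 colors suffice: color red → {C, E}; color blue → {A, B}; color green → {D}. Every edge joins two different colors.

3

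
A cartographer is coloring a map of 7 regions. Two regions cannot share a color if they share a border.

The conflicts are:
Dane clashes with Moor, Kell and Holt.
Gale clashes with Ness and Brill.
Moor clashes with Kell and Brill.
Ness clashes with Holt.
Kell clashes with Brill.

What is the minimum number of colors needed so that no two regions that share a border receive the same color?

3

Dane, Moor, Kell are mutually in conflict, so at least 3 colors are needed.
3 colors suffice: color 1 → {Dane, Ness, Brill}; color 2 → {Gale, Moor, Holt}; color 3 → {Kell}. No two conflicting regions share a color.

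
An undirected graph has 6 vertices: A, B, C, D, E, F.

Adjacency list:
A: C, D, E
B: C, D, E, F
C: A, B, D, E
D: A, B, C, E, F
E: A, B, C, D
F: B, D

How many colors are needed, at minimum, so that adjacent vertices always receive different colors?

4

A, C, D, E form a clique, so at least 4 colors are needed.
A valid assignment using 4 colors: A=2, B=2, C=3, D=1, E=4, F=3. Each edge has distinct colors on its endpoints.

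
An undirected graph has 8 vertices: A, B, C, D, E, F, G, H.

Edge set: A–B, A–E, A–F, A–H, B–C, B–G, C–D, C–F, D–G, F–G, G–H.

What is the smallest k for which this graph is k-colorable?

2

A and F are adjacent, so at least 2 colors are needed.
A valid assignment using 2 colors: A=1, B=2, C=1, D=2, E=2, F=2, G=1, H=2. No two adjacent vertices share a color.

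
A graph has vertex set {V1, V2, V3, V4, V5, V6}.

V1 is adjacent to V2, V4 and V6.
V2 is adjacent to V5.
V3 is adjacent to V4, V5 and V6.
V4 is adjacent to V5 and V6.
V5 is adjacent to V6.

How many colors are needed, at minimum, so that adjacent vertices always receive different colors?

V3, V4, V5, V6 are mutually adjacent (a clique of size 4), so at least 4 colors are needed.
4 colors suffice: color 1 → {V2, V6}; color 2 → {V1, V5}; color 3 → {V4}; color 4 → {V3}. Every edge joins two different colors.

4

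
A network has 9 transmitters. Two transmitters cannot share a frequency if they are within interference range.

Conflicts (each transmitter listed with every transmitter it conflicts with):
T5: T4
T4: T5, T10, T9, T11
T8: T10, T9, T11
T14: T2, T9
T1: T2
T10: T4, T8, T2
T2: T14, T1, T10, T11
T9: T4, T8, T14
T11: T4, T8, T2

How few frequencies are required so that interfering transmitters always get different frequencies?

3

The cycle T9-T8-T10-T2-T14-T9 has odd length 5, so it cannot be 2-colored; at least 3 frequencies are needed.
3 frequencies suffice: T5=2, T4=1, T8=1, T14=3, T1=2, T10=2, T2=1, T9=2, T11=2. Every pair that conflicts lands in different frequencies.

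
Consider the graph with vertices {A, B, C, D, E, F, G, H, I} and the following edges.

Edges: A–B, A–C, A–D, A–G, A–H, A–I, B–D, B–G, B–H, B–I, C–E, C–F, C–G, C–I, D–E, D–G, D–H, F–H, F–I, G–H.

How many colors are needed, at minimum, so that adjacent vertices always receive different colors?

5

A, B, D, G, H form a clique, so at least 5 colors are needed.
A valid assignment using 5 colors: A=1, B=4, C=2, D=2, E=1, F=1, G=5, H=3, I=3. Every edge joins two different colors.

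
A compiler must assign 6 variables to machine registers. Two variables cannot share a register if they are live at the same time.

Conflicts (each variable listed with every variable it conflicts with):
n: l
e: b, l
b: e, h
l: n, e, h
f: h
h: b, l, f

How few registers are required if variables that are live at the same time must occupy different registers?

2

n and l conflict, so at least 2 registers are needed.
A valid assignment using 2 registers: n=2, e=2, b=1, l=1, f=1, h=2. No two conflicting variables share a register.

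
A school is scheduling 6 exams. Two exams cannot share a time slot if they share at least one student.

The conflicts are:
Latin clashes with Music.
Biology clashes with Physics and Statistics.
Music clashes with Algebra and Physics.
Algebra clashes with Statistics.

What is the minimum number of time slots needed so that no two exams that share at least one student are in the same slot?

3

The cycle Music-Physics-Biology-Statistics-Algebra-Music has odd length 5, so it cannot be 2-colored; at least 3 time slots are needed.
3 time slots suffice: time slot 1 → {Biology, Music}; time slot 2 → {Latin, Algebra, Physics}; time slot 3 → {Statistics}. No two conflicting exams share a time slot.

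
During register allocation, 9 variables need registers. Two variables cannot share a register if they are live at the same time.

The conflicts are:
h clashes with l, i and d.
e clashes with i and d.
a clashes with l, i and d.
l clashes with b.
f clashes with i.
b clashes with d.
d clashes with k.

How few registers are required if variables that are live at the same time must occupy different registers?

f and i conflict, so at least 2 registers are needed.
Using 2 registers: h=2, e=2, a=2, l=1, f=2, b=2, i=1, d=1, k=2. Every pair that conflicts lands in different registers.

2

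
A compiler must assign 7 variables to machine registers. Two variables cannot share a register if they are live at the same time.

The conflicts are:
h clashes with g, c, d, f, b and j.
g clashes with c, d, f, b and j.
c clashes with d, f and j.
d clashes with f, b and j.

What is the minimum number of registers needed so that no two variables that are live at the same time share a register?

5

h, g, c, d, j all conflict with each other, so at least 5 registers are needed.
A valid assignment using 5 registers: h=3, g=2, c=4, d=1, f=5, b=4, j=5. Each listed conflict is separated.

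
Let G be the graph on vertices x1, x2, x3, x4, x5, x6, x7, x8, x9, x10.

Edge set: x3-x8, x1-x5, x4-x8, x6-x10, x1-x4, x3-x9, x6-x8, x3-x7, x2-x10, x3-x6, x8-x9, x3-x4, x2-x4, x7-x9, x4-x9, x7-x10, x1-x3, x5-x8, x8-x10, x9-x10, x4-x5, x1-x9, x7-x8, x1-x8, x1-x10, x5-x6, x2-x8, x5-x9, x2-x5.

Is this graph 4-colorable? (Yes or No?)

x1, x4, x5, x8, x9 are mutually adjacent (a clique of size 5), so at least 5 colors are needed.
So 4 colors are not enough.

No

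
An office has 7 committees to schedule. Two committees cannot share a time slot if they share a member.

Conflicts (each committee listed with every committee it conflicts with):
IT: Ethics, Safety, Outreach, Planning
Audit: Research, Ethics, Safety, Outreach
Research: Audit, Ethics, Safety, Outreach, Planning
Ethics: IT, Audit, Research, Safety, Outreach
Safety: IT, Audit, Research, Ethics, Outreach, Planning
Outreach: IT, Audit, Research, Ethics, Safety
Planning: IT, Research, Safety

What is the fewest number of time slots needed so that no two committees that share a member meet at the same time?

5

Audit, Research, Ethics, Safety, Outreach all conflict with each other, so at least 5 time slots are needed.
5 time slots suffice: time slot 1 → {Safety}; time slot 2 → {Ethics, Planning}; time slot 3 → {IT, Research}; time slot 4 → {Outreach}; time slot 5 → {Audit}. No two conflicting committees share a time slot.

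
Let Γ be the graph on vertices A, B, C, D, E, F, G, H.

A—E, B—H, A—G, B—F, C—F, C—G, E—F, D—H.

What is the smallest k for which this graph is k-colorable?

The cycle G-A-E-F-C-G has odd length 5, so it cannot be 2-colored; at least 3 colors are needed.
3 colors suffice: color 1 → {F, G, H}; color 2 → {B, C, D, E}; color 3 → {A}. Every edge joins two different colors.

3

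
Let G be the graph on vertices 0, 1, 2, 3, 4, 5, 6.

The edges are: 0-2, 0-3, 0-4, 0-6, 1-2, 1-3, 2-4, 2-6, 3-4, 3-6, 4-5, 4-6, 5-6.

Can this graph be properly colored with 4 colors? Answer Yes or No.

The chromatic number is 4. 0, 3, 4, 6 are mutually adjacent (a clique of size 4), so at least 4 colors are needed.
A valid assignment using 4 colors: 0=green, 1=red, 2=yellow, 3=yellow, 4=red, 5=green, 6=blue.
That is already a proper 4-coloring.

Yes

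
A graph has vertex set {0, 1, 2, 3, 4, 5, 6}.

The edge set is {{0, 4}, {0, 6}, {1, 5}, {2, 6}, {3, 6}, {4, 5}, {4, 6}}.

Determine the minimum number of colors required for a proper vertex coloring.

3

0, 4, 6 are mutually adjacent, so at least 3 colors are needed.
3 colors suffice: color red → {5, 6}; color blue → {1, 2, 3, 4}; color green → {0}. No two adjacent vertices share a color.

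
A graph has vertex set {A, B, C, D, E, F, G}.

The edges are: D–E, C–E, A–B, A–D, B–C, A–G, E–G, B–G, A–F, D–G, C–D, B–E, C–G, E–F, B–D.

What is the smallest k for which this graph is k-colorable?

5

B, C, D, E, G form a clique, so at least 5 colors are needed.
5 colors suffice: A=blue, B=yellow, C=purple, D=green, E=blue, F=red, G=red. Each edge has distinct colors on its endpoints.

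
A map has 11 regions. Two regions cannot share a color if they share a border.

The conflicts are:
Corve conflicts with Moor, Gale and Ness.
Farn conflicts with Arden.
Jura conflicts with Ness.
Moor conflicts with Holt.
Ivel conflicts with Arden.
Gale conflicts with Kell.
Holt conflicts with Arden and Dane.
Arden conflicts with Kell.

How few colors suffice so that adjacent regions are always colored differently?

2

Gale and Kell conflict, so at least 2 colors are needed.
2 colors suffice: color 1 → {Moor, Gale, Arden, Dane, Ness}; color 2 → {Corve, Farn, Jura, Ivel, Holt, Kell}. Each listed conflict is separated.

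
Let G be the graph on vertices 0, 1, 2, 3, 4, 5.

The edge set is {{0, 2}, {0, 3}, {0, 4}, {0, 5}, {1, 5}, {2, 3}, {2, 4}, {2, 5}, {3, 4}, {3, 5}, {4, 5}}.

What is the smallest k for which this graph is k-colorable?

5

0, 2, 3, 4, 5 are mutually adjacent (a clique of size 5), so at least 5 colors are needed.
5 colors suffice: 0=blue, 1=blue, 2=green, 3=purple, 4=yellow, 5=red. No two adjacent vertices share a color.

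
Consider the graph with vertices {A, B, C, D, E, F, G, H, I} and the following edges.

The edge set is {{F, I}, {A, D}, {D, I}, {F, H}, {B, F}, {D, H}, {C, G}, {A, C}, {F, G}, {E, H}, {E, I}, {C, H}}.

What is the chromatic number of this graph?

F and I are adjacent, so at least 2 colors are needed.
2 colors suffice: color 1 → {C, D, E, F}; color 2 → {A, B, G, H, I}. Every edge joins two different colors.

2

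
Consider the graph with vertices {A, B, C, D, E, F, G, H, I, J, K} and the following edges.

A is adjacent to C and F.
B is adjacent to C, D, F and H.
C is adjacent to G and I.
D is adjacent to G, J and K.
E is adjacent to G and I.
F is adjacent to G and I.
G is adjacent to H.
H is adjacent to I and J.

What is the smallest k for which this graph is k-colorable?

G and H are adjacent, so at least 2 colors are needed.
2 colors suffice: color red → {A, B, G, I, J, K}; color blue → {C, D, E, F, H}. No two adjacent vertices share a color.

2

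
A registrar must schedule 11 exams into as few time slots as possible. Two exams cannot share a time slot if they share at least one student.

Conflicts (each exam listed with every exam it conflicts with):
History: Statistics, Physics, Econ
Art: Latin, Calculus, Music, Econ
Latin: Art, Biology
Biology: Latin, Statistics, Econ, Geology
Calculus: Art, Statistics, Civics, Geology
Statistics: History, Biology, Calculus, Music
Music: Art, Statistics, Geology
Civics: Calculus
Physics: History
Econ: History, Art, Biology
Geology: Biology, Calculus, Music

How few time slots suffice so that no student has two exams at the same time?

3

The cycle Music-Art-Latin-Biology-Geology-Music has odd length 5, so it cannot be 2-colored; at least 3 time slots are needed.
A valid assignment using 3 time slots: History=2, Art=1, Latin=3, Biology=2, Calculus=2, Statistics=1, Music=2, Civics=1, Physics=1, Econ=3, Geology=1. Each listed conflict is separated.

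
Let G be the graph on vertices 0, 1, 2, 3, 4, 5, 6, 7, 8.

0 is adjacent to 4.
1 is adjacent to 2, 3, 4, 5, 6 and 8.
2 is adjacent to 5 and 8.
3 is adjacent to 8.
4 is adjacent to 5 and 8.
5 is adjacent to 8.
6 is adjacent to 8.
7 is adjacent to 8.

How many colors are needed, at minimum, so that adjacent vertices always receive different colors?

4

1, 4, 5, 8 form a clique, so at least 4 colors are needed.
4 colors suffice: 0=red, 1=blue, 2=green, 3=green, 4=green, 5=yellow, 6=green, 7=blue, 8=red. Every edge joins two different colors.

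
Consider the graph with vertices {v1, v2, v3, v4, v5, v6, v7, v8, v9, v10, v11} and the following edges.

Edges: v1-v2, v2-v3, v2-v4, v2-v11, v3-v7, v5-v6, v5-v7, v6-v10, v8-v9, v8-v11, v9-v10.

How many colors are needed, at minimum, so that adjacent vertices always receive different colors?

The cycle v9-v10-v6-v5-v7-v3-v2-v11-v8-v9 has odd length 9, so it cannot be 2-colored; at least 3 colors are needed.
3 colors suffice: color 1 → {v2, v7, v8, v10}; color 2 → {v1, v3, v4, v6, v9, v11}; color 3 → {v5}. Every edge joins two different colors.

3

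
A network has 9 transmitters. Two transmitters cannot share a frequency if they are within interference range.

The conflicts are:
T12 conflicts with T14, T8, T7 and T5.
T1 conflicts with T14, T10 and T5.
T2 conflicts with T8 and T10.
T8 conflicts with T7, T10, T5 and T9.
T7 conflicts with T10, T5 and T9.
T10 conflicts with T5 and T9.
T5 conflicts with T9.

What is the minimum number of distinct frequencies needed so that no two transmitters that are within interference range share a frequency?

T8, T7, T10, T5, T9 are mutually in conflict, so at least 5 frequencies are needed.
5 frequencies suffice: frequency 1 → {T1, T8}; frequency 2 → {T14, T2, T5}; frequency 3 → {T12, T10}; frequency 4 → {T7}; frequency 5 → {T9}. Every pair that conflicts lands in different frequencies.

5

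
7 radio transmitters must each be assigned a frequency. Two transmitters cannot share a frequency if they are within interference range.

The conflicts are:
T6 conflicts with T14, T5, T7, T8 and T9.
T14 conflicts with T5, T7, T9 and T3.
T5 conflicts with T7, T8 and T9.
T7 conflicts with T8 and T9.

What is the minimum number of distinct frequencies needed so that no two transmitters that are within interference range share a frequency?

5

T6, T14, T5, T7, T9 all conflict with each other, so at least 5 frequencies are needed.
5 frequencies suffice: frequency 1 → {T14, T8}; frequency 2 → {T6, T3}; frequency 3 → {T5}; frequency 4 → {T7}; frequency 5 → {T9}. No two conflicting transmitters share a frequency.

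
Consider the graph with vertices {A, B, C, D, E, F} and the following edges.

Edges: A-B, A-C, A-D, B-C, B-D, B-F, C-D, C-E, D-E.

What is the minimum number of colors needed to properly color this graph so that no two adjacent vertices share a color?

4

A, B, C, D are mutually adjacent (a clique of size 4), so at least 4 colors are needed.
4 colors suffice: color 1 → {D, F}; color 2 → {C}; color 3 → {B, E}; color 4 → {A}. Each edge has distinct colors on its endpoints.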